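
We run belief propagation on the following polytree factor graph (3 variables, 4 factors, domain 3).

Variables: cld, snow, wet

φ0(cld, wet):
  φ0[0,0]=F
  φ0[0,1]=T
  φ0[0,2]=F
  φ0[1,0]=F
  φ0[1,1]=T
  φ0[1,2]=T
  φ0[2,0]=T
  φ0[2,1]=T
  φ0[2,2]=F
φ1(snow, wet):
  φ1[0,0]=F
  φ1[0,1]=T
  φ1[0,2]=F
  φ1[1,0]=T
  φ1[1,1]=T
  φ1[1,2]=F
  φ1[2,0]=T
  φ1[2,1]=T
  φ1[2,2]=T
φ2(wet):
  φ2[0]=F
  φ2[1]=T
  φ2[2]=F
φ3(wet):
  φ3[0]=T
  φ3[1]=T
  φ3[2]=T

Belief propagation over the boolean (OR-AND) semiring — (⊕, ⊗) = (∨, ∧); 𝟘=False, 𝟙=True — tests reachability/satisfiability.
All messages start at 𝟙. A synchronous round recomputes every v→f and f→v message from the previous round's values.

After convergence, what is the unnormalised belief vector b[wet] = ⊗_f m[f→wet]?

init: all messages = 𝟙 over 3 values
r1 m[φ0→cld] = [T, T, T]
r1 m[φ0→wet] = [T, T, T]
r1 m[φ1→snow] = [T, T, T]
r1 m[φ1→wet] = [T, T, T]
r1 m[φ2→wet] = [F, T, F]
r1 m[φ3→wet] = [T, T, T]
r1 m[cld→φ0] = [T, T, T]
r1 m[snow→φ1] = [T, T, T]
r1 m[wet→φ0] = [T, T, T]
r1 m[wet→φ1] = [T, T, T]
r1 m[wet→φ2] = [T, T, T]
r1 m[wet→φ3] = [T, T, T]
r2 m[φ0→cld] = [T, T, T]
r2 m[φ0→wet] = [T, T, T]
r2 m[φ1→snow] = [T, T, T]
r2 m[φ1→wet] = [T, T, T]
r2 m[φ2→wet] = [F, T, F]
r2 m[φ3→wet] = [T, T, T]
r2 m[cld→φ0] = [T, T, T]
r2 m[snow→φ1] = [T, T, T]
r2 m[wet→φ0] = [F, T, F]
r2 m[wet→φ1] = [F, T, F]
r2 m[wet→φ2] = [T, T, T]
r2 m[wet→φ3] = [F, T, F]
r3 m[φ0→cld] = [T, T, T]
r3 m[φ0→wet] = [T, T, T]
r3 m[φ1→snow] = [T, T, T]
r3 m[φ1→wet] = [T, T, T]
r3 m[φ2→wet] = [F, T, F]
r3 m[φ3→wet] = [T, T, T]
r3 m[cld→φ0] = [T, T, T]
r3 m[snow→φ1] = [T, T, T]
r3 m[wet→φ0] = [F, T, F]
r3 m[wet→φ1] = [F, T, F]
r3 m[wet→φ2] = [T, T, T]
r3 m[wet→φ3] = [F, T, F]
fixed point reached at round 3
b[wet] = ⊗ incoming = [F, T, F]

b[wet] = [F, T, F]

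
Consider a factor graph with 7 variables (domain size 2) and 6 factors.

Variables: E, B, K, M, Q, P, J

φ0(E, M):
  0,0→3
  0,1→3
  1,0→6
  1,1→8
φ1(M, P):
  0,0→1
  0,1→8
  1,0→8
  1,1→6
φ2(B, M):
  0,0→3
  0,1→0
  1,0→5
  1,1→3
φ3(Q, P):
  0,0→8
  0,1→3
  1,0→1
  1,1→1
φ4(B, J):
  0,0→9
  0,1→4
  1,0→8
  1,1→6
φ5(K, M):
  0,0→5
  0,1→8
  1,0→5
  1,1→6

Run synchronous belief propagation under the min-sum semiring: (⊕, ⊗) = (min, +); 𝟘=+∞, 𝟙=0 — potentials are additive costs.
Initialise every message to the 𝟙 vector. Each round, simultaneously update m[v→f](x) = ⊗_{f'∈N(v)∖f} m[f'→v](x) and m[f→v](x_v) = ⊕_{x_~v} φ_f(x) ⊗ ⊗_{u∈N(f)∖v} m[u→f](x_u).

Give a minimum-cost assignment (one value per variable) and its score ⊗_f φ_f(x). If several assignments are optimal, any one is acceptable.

init: all messages = 𝟙 over 2 values
r1 m[φ0→E] = [3, 6]
r1 m[φ0→M] = [3, 3]
r1 m[φ1→M] = [1, 6]
r1 m[φ1→P] = [1, 6]
r1 m[φ2→B] = [0, 3]
r1 m[φ2→M] = [3, 0]
r1 m[φ3→Q] = [3, 1]
r1 m[φ3→P] = [1, 1]
r1 m[φ4→B] = [4, 6]
r1 m[φ4→J] = [8, 4]
r1 m[φ5→K] = [5, 5]
r1 m[φ5→M] = [5, 6]
r1 m[E→φ0] = [0, 0]
r1 m[B→φ2] = [0, 0]
r1 m[B→φ4] = [0, 0]
r1 m[K→φ5] = [0, 0]
r1 m[M→φ0] = [0, 0]
r1 m[M→φ1] = [0, 0]
r1 m[M→φ2] = [0, 0]
r1 m[M→φ5] = [0, 0]
r1 m[Q→φ3] = [0, 0]
r1 m[P→φ1] = [0, 0]
r1 m[P→φ3] = [0, 0]
r1 m[J→φ4] = [0, 0]
r2 m[φ0→E] = [3, 6]
r2 m[φ0→M] = [3, 3]
r2 m[φ1→M] = [1, 6]
r2 m[φ1→P] = [1, 6]
r2 m[φ2→B] = [0, 3]
r2 m[φ2→M] = [3, 0]
r2 m[φ3→Q] = [3, 1]
r2 m[φ3→P] = [1, 1]
r2 m[φ4→B] = [4, 6]
r2 m[φ4→J] = [8, 4]
r2 m[φ5→K] = [5, 5]
r2 m[φ5→M] = [5, 6]
r2 m[E→φ0] = [0, 0]
r2 m[B→φ2] = [4, 6]
r2 m[B→φ4] = [0, 3]
r2 m[K→φ5] = [0, 0]
r2 m[M→φ0] = [9, 12]
r2 m[M→φ1] = [11, 9]
r2 m[M→φ2] = [9, 15]
r2 m[M→φ5] = [7, 9]
r2 m[Q→φ3] = [0, 0]
r2 m[P→φ1] = [1, 1]
r2 m[P→φ3] = [1, 6]
r2 m[J→φ4] = [0, 0]
r3 m[φ0→E] = [12, 15]
r3 m[φ0→M] = [3, 3]
r3 m[φ1→M] = [2, 7]
r3 m[φ1→P] = [12, 15]
r3 m[φ2→B] = [12, 14]
r3 m[φ2→M] = [7, 4]
r3 m[φ3→Q] = [9, 2]
r3 m[φ3→P] = [1, 1]
r3 m[φ4→B] = [4, 6]
r3 m[φ4→J] = [9, 4]
r3 m[φ5→K] = [12, 12]
r3 m[φ5→M] = [5, 6]
r3 m[E→φ0] = [0, 0]
r3 m[B→φ2] = [4, 6]
r3 m[B→φ4] = [0, 3]
r3 m[K→φ5] = [0, 0]
r3 m[M→φ0] = [9, 12]
r3 m[M→φ1] = [11, 9]
r3 m[M→φ2] = [9, 15]
r3 m[M→φ5] = [7, 9]
r3 m[Q→φ3] = [0, 0]
r3 m[P→φ1] = [1, 1]
r3 m[P→φ3] = [1, 6]
r3 m[J→φ4] = [0, 0]
r4 m[φ0→E] = [12, 15]
r4 m[φ0→M] = [3, 3]
r4 m[φ1→M] = [2, 7]
r4 m[φ1→P] = [12, 15]
r4 m[φ2→B] = [12, 14]
r4 m[φ2→M] = [7, 4]
r4 m[φ3→Q] = [9, 2]
r4 m[φ3→P] = [1, 1]
r4 m[φ4→B] = [4, 6]
r4 m[φ4→J] = [9, 4]
r4 m[φ5→K] = [12, 12]
r4 m[φ5→M] = [5, 6]
r4 m[E→φ0] = [0, 0]
r4 m[B→φ2] = [4, 6]
r4 m[B→φ4] = [12, 14]
r4 m[K→φ5] = [0, 0]
r4 m[M→φ0] = [14, 17]
r4 m[M→φ1] = [15, 13]
r4 m[M→φ2] = [10, 16]
r4 m[M→φ5] = [12, 14]
r4 m[Q→φ3] = [0, 0]
r4 m[P→φ1] = [1, 1]
r4 m[P→φ3] = [12, 15]
r4 m[J→φ4] = [0, 0]
r5 m[φ0→E] = [17, 20]
r5 m[φ0→M] = [3, 3]
r5 m[φ1→M] = [2, 7]
r5 m[φ1→P] = [16, 19]
r5 m[φ2→B] = [13, 15]
r5 m[φ2→M] = [7, 4]
r5 m[φ3→Q] = [18, 13]
r5 m[φ3→P] = [1, 1]
r5 m[φ4→B] = [4, 6]
r5 m[φ4→J] = [21, 16]
r5 m[φ5→K] = [17, 17]
r5 m[φ5→M] = [5, 6]
r5 m[E→φ0] = [0, 0]
r5 m[B→φ2] = [4, 6]
r5 m[B→φ4] = [12, 14]
r5 m[K→φ5] = [0, 0]
r5 m[M→φ0] = [14, 17]
r5 m[M→φ1] = [15, 13]
r5 m[M→φ2] = [10, 16]
r5 m[M→φ5] = [12, 14]
r5 m[Q→φ3] = [0, 0]
r5 m[P→φ1] = [1, 1]
r5 m[P→φ3] = [12, 15]
r5 m[J→φ4] = [0, 0]
r6 m[φ0→E] = [17, 20]
r6 m[φ0→M] = [3, 3]
r6 m[φ1→M] = [2, 7]
r6 m[φ1→P] = [16, 19]
r6 m[φ2→B] = [13, 15]
r6 m[φ2→M] = [7, 4]
r6 m[φ3→Q] = [18, 13]
r6 m[φ3→P] = [1, 1]
r6 m[φ4→B] = [4, 6]
r6 m[φ4→J] = [21, 16]
r6 m[φ5→K] = [17, 17]
r6 m[φ5→M] = [5, 6]
r6 m[E→φ0] = [0, 0]
r6 m[B→φ2] = [4, 6]
r6 m[B→φ4] = [13, 15]
r6 m[K→φ5] = [0, 0]
r6 m[M→φ0] = [14, 17]
r6 m[M→φ1] = [15, 13]
r6 m[M→φ2] = [10, 16]
r6 m[M→φ5] = [12, 14]
r6 m[Q→φ3] = [0, 0]
r6 m[P→φ1] = [1, 1]
r6 m[P→φ3] = [16, 19]
r6 m[J→φ4] = [0, 0]
r7 m[φ0→E] = [17, 20]
r7 m[φ0→M] = [3, 3]
r7 m[φ1→M] = [2, 7]
r7 m[φ1→P] = [16, 19]
r7 m[φ2→B] = [13, 15]
r7 m[φ2→M] = [7, 4]
r7 m[φ3→Q] = [22, 17]
r7 m[φ3→P] = [1, 1]
r7 m[φ4→B] = [4, 6]
r7 m[φ4→J] = [22, 17]
r7 m[φ5→K] = [17, 17]
r7 m[φ5→M] = [5, 6]
r7 m[E→φ0] = [0, 0]
r7 m[B→φ2] = [4, 6]
r7 m[B→φ4] = [13, 15]
r7 m[K→φ5] = [0, 0]
r7 m[M→φ0] = [14, 17]
r7 m[M→φ1] = [15, 13]
r7 m[M→φ2] = [10, 16]
r7 m[M→φ5] = [12, 14]
r7 m[Q→φ3] = [0, 0]
r7 m[P→φ1] = [1, 1]
r7 m[P→φ3] = [16, 19]
r7 m[J→φ4] = [0, 0]
r8 m[φ0→E] = [17, 20]
r8 m[φ0→M] = [3, 3]
r8 m[φ1→M] = [2, 7]
r8 m[φ1→P] = [16, 19]
r8 m[φ2→B] = [13, 15]
r8 m[φ2→M] = [7, 4]
r8 m[φ3→Q] = [22, 17]
r8 m[φ3→P] = [1, 1]
r8 m[φ4→B] = [4, 6]
r8 m[φ4→J] = [22, 17]
r8 m[φ5→K] = [17, 17]
r8 m[φ5→M] = [5, 6]
r8 m[E→φ0] = [0, 0]
r8 m[B→φ2] = [4, 6]
r8 m[B→φ4] = [13, 15]
r8 m[K→φ5] = [0, 0]
r8 m[M→φ0] = [14, 17]
r8 m[M→φ1] = [15, 13]
r8 m[M→φ2] = [10, 16]
r8 m[M→φ5] = [12, 14]
r8 m[Q→φ3] = [0, 0]
r8 m[P→φ1] = [1, 1]
r8 m[P→φ3] = [16, 19]
r8 m[J→φ4] = [0, 0]
fixed point reached at round 8
traceback from E: (E=0, B=0, K=0, M=0, Q=1, P=0, J=1), score=17

assignment: (E=0, B=0, K=0, M=0, Q=1, P=0, J=1); score = 17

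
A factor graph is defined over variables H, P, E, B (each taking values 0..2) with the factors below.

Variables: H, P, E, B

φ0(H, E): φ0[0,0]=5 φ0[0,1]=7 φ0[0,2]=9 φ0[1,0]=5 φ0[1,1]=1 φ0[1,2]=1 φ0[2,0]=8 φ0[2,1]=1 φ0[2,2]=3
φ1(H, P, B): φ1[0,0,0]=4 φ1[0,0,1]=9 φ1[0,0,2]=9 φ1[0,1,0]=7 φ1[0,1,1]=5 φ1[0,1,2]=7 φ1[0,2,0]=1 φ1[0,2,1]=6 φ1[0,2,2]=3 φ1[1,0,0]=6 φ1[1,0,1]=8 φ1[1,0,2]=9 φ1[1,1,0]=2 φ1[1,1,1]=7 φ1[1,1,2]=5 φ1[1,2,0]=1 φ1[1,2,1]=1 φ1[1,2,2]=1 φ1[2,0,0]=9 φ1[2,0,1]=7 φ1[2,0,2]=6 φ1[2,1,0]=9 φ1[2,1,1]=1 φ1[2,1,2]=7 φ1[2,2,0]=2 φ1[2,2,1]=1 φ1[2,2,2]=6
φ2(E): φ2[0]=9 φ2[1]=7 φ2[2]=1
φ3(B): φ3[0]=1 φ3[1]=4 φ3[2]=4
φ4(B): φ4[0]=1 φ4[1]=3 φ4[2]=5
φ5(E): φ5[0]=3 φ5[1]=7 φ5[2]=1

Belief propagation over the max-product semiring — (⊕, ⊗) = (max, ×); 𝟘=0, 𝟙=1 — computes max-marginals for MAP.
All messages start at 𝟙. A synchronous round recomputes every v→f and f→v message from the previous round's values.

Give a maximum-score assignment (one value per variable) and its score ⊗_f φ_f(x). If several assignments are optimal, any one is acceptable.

init: all messages = 𝟙 over 3 values
r1 m[φ0→H] = [9, 5, 8]
r1 m[φ0→E] = [8, 7, 9]
r1 m[φ1→H] = [9, 9, 9]
r1 m[φ1→P] = [9, 9, 6]
r1 m[φ1→B] = [9, 9, 9]
r1 m[φ2→E] = [9, 7, 1]
r1 m[φ3→B] = [1, 4, 4]
r1 m[φ4→B] = [1, 3, 5]
r1 m[φ5→E] = [3, 7, 1]
r1 m[H→φ0] = [1, 1, 1]
r1 m[H→φ1] = [1, 1, 1]
r1 m[P→φ1] = [1, 1, 1]
r1 m[E→φ0] = [1, 1, 1]
r1 m[E→φ2] = [1, 1, 1]
r1 m[E→φ5] = [1, 1, 1]
r1 m[B→φ1] = [1, 1, 1]
r1 m[B→φ3] = [1, 1, 1]
r1 m[B→φ4] = [1, 1, 1]
r2 m[φ0→H] = [9, 5, 8]
r2 m[φ0→E] = [8, 7, 9]
r2 m[φ1→H] = [9, 9, 9]
r2 m[φ1→P] = [9, 9, 6]
r2 m[φ1→B] = [9, 9, 9]
r2 m[φ2→E] = [9, 7, 1]
r2 m[φ3→B] = [1, 4, 4]
r2 m[φ4→B] = [1, 3, 5]
r2 m[φ5→E] = [3, 7, 1]
r2 m[H→φ0] = [9, 9, 9]
r2 m[H→φ1] = [9, 5, 8]
r2 m[P→φ1] = [1, 1, 1]
r2 m[E→φ0] = [27, 49, 1]
r2 m[E→φ2] = [24, 49, 9]
r2 m[E→φ5] = [72, 49, 9]
r2 m[B→φ1] = [1, 12, 20]
r2 m[B→φ3] = [9, 27, 45]
r2 m[B→φ4] = [9, 36, 36]
r3 m[φ0→H] = [343, 135, 216]
r3 m[φ0→E] = [72, 63, 81]
r3 m[φ1→H] = [180, 180, 140]
r3 m[φ1→P] = [1620, 1260, 960]
r3 m[φ1→B] = [72, 81, 81]
r3 m[φ2→E] = [9, 7, 1]
r3 m[φ3→B] = [1, 4, 4]
r3 m[φ4→B] = [1, 3, 5]
r3 m[φ5→E] = [3, 7, 1]
r3 m[H→φ0] = [9, 9, 9]
r3 m[H→φ1] = [9, 5, 8]
r3 m[P→φ1] = [1, 1, 1]
r3 m[E→φ0] = [27, 49, 1]
r3 m[E→φ2] = [24, 49, 9]
r3 m[E→φ5] = [72, 49, 9]
r3 m[B→φ1] = [1, 12, 20]
r3 m[B→φ3] = [9, 27, 45]
r3 m[B→φ4] = [9, 36, 36]
r4 m[φ0→H] = [343, 135, 216]
r4 m[φ0→E] = [72, 63, 81]
r4 m[φ1→H] = [180, 180, 140]
r4 m[φ1→P] = [1620, 1260, 960]
r4 m[φ1→B] = [72, 81, 81]
r4 m[φ2→E] = [9, 7, 1]
r4 m[φ3→B] = [1, 4, 4]
r4 m[φ4→B] = [1, 3, 5]
r4 m[φ5→E] = [3, 7, 1]
r4 m[H→φ0] = [180, 180, 140]
r4 m[H→φ1] = [343, 135, 216]
r4 m[P→φ1] = [1, 1, 1]
r4 m[E→φ0] = [27, 49, 1]
r4 m[E→φ2] = [216, 441, 81]
r4 m[E→φ5] = [648, 441, 81]
r4 m[B→φ1] = [1, 12, 20]
r4 m[B→φ3] = [72, 243, 405]
r4 m[B→φ4] = [72, 324, 324]
r5 m[φ0→H] = [343, 135, 216]
r5 m[φ0→E] = [1120, 1260, 1620]
r5 m[φ1→H] = [180, 180, 140]
r5 m[φ1→P] = [61740, 48020, 25920]
r5 m[φ1→B] = [2401, 3087, 3087]
r5 m[φ2→E] = [9, 7, 1]
r5 m[φ3→B] = [1, 4, 4]
r5 m[φ4→B] = [1, 3, 5]
r5 m[φ5→E] = [3, 7, 1]
r5 m[H→φ0] = [180, 180, 140]
r5 m[H→φ1] = [343, 135, 216]
r5 m[P→φ1] = [1, 1, 1]
r5 m[E→φ0] = [27, 49, 1]
r5 m[E→φ2] = [216, 441, 81]
r5 m[E→φ5] = [648, 441, 81]
r5 m[B→φ1] = [1, 12, 20]
r5 m[B→φ3] = [72, 243, 405]
r5 m[B→φ4] = [72, 324, 324]
r6 m[φ0→H] = [343, 135, 216]
r6 m[φ0→E] = [1120, 1260, 1620]
r6 m[φ1→H] = [180, 180, 140]
r6 m[φ1→P] = [61740, 48020, 25920]
r6 m[φ1→B] = [2401, 3087, 3087]
r6 m[φ2→E] = [9, 7, 1]
r6 m[φ3→B] = [1, 4, 4]
r6 m[φ4→B] = [1, 3, 5]
r6 m[φ5→E] = [3, 7, 1]
r6 m[H→φ0] = [180, 180, 140]
r6 m[H→φ1] = [343, 135, 216]
r6 m[P→φ1] = [1, 1, 1]
r6 m[E→φ0] = [27, 49, 1]
r6 m[E→φ2] = [3360, 8820, 1620]
r6 m[E→φ5] = [10080, 8820, 1620]
r6 m[B→φ1] = [1, 12, 20]
r6 m[B→φ3] = [2401, 9261, 15435]
r6 m[B→φ4] = [2401, 12348, 12348]
r7 m[φ0→H] = [343, 135, 216]
r7 m[φ0→E] = [1120, 1260, 1620]
r7 m[φ1→H] = [180, 180, 140]
r7 m[φ1→P] = [61740, 48020, 25920]
r7 m[φ1→B] = [2401, 3087, 3087]
r7 m[φ2→E] = [9, 7, 1]
r7 m[φ3→B] = [1, 4, 4]
r7 m[φ4→B] = [1, 3, 5]
r7 m[φ5→E] = [3, 7, 1]
r7 m[H→φ0] = [180, 180, 140]
r7 m[H→φ1] = [343, 135, 216]
r7 m[P→φ1] = [1, 1, 1]
r7 m[E→φ0] = [27, 49, 1]
r7 m[E→φ2] = [3360, 8820, 1620]
r7 m[E→φ5] = [10080, 8820, 1620]
r7 m[B→φ1] = [1, 12, 20]
r7 m[B→φ3] = [2401, 9261, 15435]
r7 m[B→φ4] = [2401, 12348, 12348]
fixed point reached at round 7
traceback from H: (H=0, P=0, E=1, B=2), score=61740

assignment: (H=0, P=0, E=1, B=2); score = 61740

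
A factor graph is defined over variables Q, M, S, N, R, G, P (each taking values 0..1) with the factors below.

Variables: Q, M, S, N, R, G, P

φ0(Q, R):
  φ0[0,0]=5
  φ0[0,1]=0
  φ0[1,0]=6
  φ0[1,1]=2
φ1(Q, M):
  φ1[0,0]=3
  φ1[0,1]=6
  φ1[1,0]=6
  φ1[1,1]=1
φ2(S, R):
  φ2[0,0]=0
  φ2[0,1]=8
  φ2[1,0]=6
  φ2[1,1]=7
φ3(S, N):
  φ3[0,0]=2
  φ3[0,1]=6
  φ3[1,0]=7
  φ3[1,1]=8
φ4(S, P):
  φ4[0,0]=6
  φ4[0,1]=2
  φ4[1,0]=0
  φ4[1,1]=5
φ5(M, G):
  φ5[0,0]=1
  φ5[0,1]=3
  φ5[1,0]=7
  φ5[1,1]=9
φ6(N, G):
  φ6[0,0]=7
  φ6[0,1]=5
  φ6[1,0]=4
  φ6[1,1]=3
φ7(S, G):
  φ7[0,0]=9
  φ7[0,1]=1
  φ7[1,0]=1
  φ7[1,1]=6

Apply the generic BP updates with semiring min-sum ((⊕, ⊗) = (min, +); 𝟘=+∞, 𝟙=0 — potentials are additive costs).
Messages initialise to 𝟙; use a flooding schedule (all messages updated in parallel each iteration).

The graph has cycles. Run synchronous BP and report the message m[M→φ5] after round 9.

init: all messages = 𝟙 over 2 values
r1 m[φ0→Q] = [0, 2]
r1 m[φ0→R] = [5, 0]
r1 m[φ1→Q] = [3, 1]
r1 m[φ1→M] = [3, 1]
r1 m[φ2→S] = [0, 6]
r1 m[φ2→R] = [0, 7]
r1 m[φ3→S] = [2, 7]
r1 m[φ3→N] = [2, 6]
r1 m[φ4→S] = [2, 0]
r1 m[φ4→P] = [0, 2]
r1 m[φ5→M] = [1, 7]
r1 m[φ5→G] = [1, 3]
r1 m[φ6→N] = [5, 3]
r1 m[φ6→G] = [4, 3]
r1 m[φ7→S] = [1, 1]
r1 m[φ7→G] = [1, 1]
r1 m[Q→φ0] = [0, 0]
r1 m[Q→φ1] = [0, 0]
r1 m[M→φ1] = [0, 0]
r1 m[M→φ5] = [0, 0]
r1 m[S→φ2] = [0, 0]
r1 m[S→φ3] = [0, 0]
r1 m[S→φ4] = [0, 0]
r1 m[S→φ7] = [0, 0]
r1 m[N→φ3] = [0, 0]
r1 m[N→φ6] = [0, 0]
r1 m[R→φ0] = [0, 0]
r1 m[R→φ2] = [0, 0]
r1 m[G→φ5] = [0, 0]
r1 m[G→φ6] = [0, 0]
r1 m[G→φ7] = [0, 0]
r1 m[P→φ4] = [0, 0]
r2 m[φ0→Q] = [0, 2]
r2 m[φ0→R] = [5, 0]
r2 m[φ1→Q] = [3, 1]
r2 m[φ1→M] = [3, 1]
r2 m[φ2→S] = [0, 6]
r2 m[φ2→R] = [0, 7]
r2 m[φ3→S] = [2, 7]
r2 m[φ3→N] = [2, 6]
r2 m[φ4→S] = [2, 0]
r2 m[φ4→P] = [0, 2]
r2 m[φ5→M] = [1, 7]
r2 m[φ5→G] = [1, 3]
r2 m[φ6→N] = [5, 3]
r2 m[φ6→G] = [4, 3]
r2 m[φ7→S] = [1, 1]
r2 m[φ7→G] = [1, 1]
r2 m[Q→φ0] = [3, 1]
r2 m[Q→φ1] = [0, 2]
r2 m[M→φ1] = [1, 7]
r2 m[M→φ5] = [3, 1]
r2 m[S→φ2] = [5, 8]
r2 m[S→φ3] = [3, 7]
r2 m[S→φ4] = [3, 14]
r2 m[S→φ7] = [4, 13]
r2 m[N→φ3] = [5, 3]
r2 m[N→φ6] = [2, 6]
r2 m[R→φ0] = [0, 7]
r2 m[R→φ2] = [5, 0]
r2 m[G→φ5] = [5, 4]
r2 m[G→φ6] = [2, 4]
r2 m[G→φ7] = [5, 6]
r2 m[P→φ4] = [0, 0]
r3 m[φ0→Q] = [5, 6]
r3 m[φ0→R] = [7, 3]
r3 m[φ1→Q] = [4, 7]
r3 m[φ1→M] = [3, 3]
r3 m[φ2→S] = [5, 7]
r3 m[φ2→R] = [5, 13]
r3 m[φ3→S] = [7, 11]
r3 m[φ3→N] = [5, 9]
r3 m[φ4→S] = [2, 0]
r3 m[φ4→P] = [9, 5]
r3 m[φ5→M] = [6, 12]
r3 m[φ5→G] = [4, 6]
r3 m[φ6→N] = [9, 6]
r3 m[φ6→G] = [9, 7]
r3 m[φ7→S] = [7, 6]
r3 m[φ7→G] = [13, 5]
r3 m[Q→φ0] = [3, 1]
r3 m[Q→φ1] = [0, 2]
r3 m[M→φ1] = [1, 7]
r3 m[M→φ5] = [3, 1]
r3 m[S→φ2] = [5, 8]
r3 m[S→φ3] = [3, 7]
r3 m[S→φ4] = [3, 14]
r3 m[S→φ7] = [4, 13]
r3 m[N→φ3] = [5, 3]
r3 m[N→φ6] = [2, 6]
r3 m[R→φ0] = [0, 7]
r3 m[R→φ2] = [5, 0]
r3 m[G→φ5] = [5, 4]
r3 m[G→φ6] = [2, 4]
r3 m[G→φ7] = [5, 6]
r3 m[P→φ4] = [0, 0]
r4 m[φ0→Q] = [5, 6]
r4 m[φ0→R] = [7, 3]
r4 m[φ1→Q] = [4, 7]
r4 m[φ1→M] = [3, 3]
r4 m[φ2→S] = [5, 7]
r4 m[φ2→R] = [5, 13]
r4 m[φ3→S] = [7, 11]
r4 m[φ3→N] = [5, 9]
r4 m[φ4→S] = [2, 0]
r4 m[φ4→P] = [9, 5]
r4 m[φ5→M] = [6, 12]
r4 m[φ5→G] = [4, 6]
r4 m[φ6→N] = [9, 6]
r4 m[φ6→G] = [9, 7]
r4 m[φ7→S] = [7, 6]
r4 m[φ7→G] = [13, 5]
r4 m[Q→φ0] = [4, 7]
r4 m[Q→φ1] = [5, 6]
r4 m[M→φ1] = [6, 12]
r4 m[M→φ5] = [3, 3]
r4 m[S→φ2] = [16, 17]
r4 m[S→φ3] = [14, 13]
r4 m[S→φ4] = [19, 24]
r4 m[S→φ7] = [14, 18]
r4 m[N→φ3] = [9, 6]
r4 m[N→φ6] = [5, 9]
r4 m[R→φ0] = [5, 13]
r4 m[R→φ2] = [7, 3]
r4 m[G→φ5] = [22, 12]
r4 m[G→φ6] = [17, 11]
r4 m[G→φ7] = [13, 13]
r4 m[P→φ4] = [0, 0]
r5 m[φ0→Q] = [10, 11]
r5 m[φ0→R] = [9, 4]
r5 m[φ1→Q] = [9, 12]
r5 m[φ1→M] = [8, 7]
r5 m[φ2→S] = [7, 10]
r5 m[φ2→R] = [16, 24]
r5 m[φ3→S] = [11, 14]
r5 m[φ3→N] = [16, 20]
r5 m[φ4→S] = [2, 0]
r5 m[φ4→P] = [24, 21]
r5 m[φ5→M] = [15, 21]
r5 m[φ5→G] = [4, 6]
r5 m[φ6→N] = [16, 14]
r5 m[φ6→G] = [12, 10]
r5 m[φ7→S] = [14, 14]
r5 m[φ7→G] = [19, 15]
r5 m[Q→φ0] = [4, 7]
r5 m[Q→φ1] = [5, 6]
r5 m[M→φ1] = [6, 12]
r5 m[M→φ5] = [3, 3]
r5 m[S→φ2] = [16, 17]
r5 m[S→φ3] = [14, 13]
r5 m[S→φ4] = [19, 24]
r5 m[S→φ7] = [14, 18]
r5 m[N→φ3] = [9, 6]
r5 m[N→φ6] = [5, 9]
r5 m[R→φ0] = [5, 13]
r5 m[R→φ2] = [7, 3]
r5 m[G→φ5] = [22, 12]
r5 m[G→φ6] = [17, 11]
r5 m[G→φ7] = [13, 13]
r5 m[P→φ4] = [0, 0]
r6 m[φ0→Q] = [10, 11]
r6 m[φ0→R] = [9, 4]
r6 m[φ1→Q] = [9, 12]
r6 m[φ1→M] = [8, 7]
r6 m[φ2→S] = [7, 10]
r6 m[φ2→R] = [16, 24]
r6 m[φ3→S] = [11, 14]
r6 m[φ3→N] = [16, 20]
r6 m[φ4→S] = [2, 0]
r6 m[φ4→P] = [24, 21]
r6 m[φ5→M] = [15, 21]
r6 m[φ5→G] = [4, 6]
r6 m[φ6→N] = [16, 14]
r6 m[φ6→G] = [12, 10]
r6 m[φ7→S] = [14, 14]
r6 m[φ7→G] = [19, 15]
r6 m[Q→φ0] = [9, 12]
r6 m[Q→φ1] = [10, 11]
r6 m[M→φ1] = [15, 21]
r6 m[M→φ5] = [8, 7]
r6 m[S→φ2] = [27, 28]
r6 m[S→φ3] = [23, 24]
r6 m[S→φ4] = [32, 38]
r6 m[S→φ7] = [20, 24]
r6 m[N→φ3] = [16, 14]
r6 m[N→φ6] = [16, 20]
r6 m[R→φ0] = [16, 24]
r6 m[R→φ2] = [9, 4]
r6 m[G→φ5] = [31, 25]
r6 m[G→φ6] = [23, 21]
r6 m[G→φ7] = [16, 16]
r6 m[P→φ4] = [0, 0]
r7 m[φ0→Q] = [21, 22]
r7 m[φ0→R] = [14, 9]
r7 m[φ1→Q] = [18, 21]
r7 m[φ1→M] = [13, 12]
r7 m[φ2→S] = [9, 11]
r7 m[φ2→R] = [27, 35]
r7 m[φ3→S] = [18, 22]
r7 m[φ3→N] = [25, 29]
r7 m[φ4→S] = [2, 0]
r7 m[φ4→P] = [38, 34]
r7 m[φ5→M] = [28, 34]
r7 m[φ5→G] = [9, 11]
r7 m[φ6→N] = [26, 24]
r7 m[φ6→G] = [23, 21]
r7 m[φ7→S] = [17, 17]
r7 m[φ7→G] = [25, 21]
r7 m[Q→φ0] = [9, 12]
r7 m[Q→φ1] = [10, 11]
r7 m[M→φ1] = [15, 21]
r7 m[M→φ5] = [8, 7]
r7 m[S→φ2] = [27, 28]
r7 m[S→φ3] = [23, 24]
r7 m[S→φ4] = [32, 38]
r7 m[S→φ7] = [20, 24]
r7 m[N→φ3] = [16, 14]
r7 m[N→φ6] = [16, 20]
r7 m[R→φ0] = [16, 24]
r7 m[R→φ2] = [9, 4]
r7 m[G→φ5] = [31, 25]
r7 m[G→φ6] = [23, 21]
r7 m[G→φ7] = [16, 16]
r7 m[P→φ4] = [0, 0]
r8 m[φ0→Q] = [21, 22]
r8 m[φ0→R] = [14, 9]
r8 m[φ1→Q] = [18, 21]
r8 m[φ1→M] = [13, 12]
r8 m[φ2→S] = [9, 11]
r8 m[φ2→R] = [27, 35]
r8 m[φ3→S] = [18, 22]
r8 m[φ3→N] = [25, 29]
r8 m[φ4→S] = [2, 0]
r8 m[φ4→P] = [38, 34]
r8 m[φ5→M] = [28, 34]
r8 m[φ5→G] = [9, 11]
r8 m[φ6→N] = [26, 24]
r8 m[φ6→G] = [23, 21]
r8 m[φ7→S] = [17, 17]
r8 m[φ7→G] = [25, 21]
r8 m[Q→φ0] = [18, 21]
r8 m[Q→φ1] = [21, 22]
r8 m[M→φ1] = [28, 34]
r8 m[M→φ5] = [13, 12]
r8 m[S→φ2] = [37, 39]
r8 m[S→φ3] = [28, 28]
r8 m[S→φ4] = [44, 50]
r8 m[S→φ7] = [29, 33]
r8 m[N→φ3] = [26, 24]
r8 m[N→φ6] = [25, 29]
r8 m[R→φ0] = [27, 35]
r8 m[R→φ2] = [14, 9]
r8 m[G→φ5] = [48, 42]
r8 m[G→φ6] = [34, 32]
r8 m[G→φ7] = [32, 32]
r8 m[P→φ4] = [0, 0]
r9 m[φ0→Q] = [32, 33]
r9 m[φ0→R] = [23, 18]
r9 m[φ1→Q] = [31, 34]
r9 m[φ1→M] = [24, 23]
r9 m[φ2→S] = [14, 16]
r9 m[φ2→R] = [37, 45]
r9 m[φ3→S] = [28, 32]
r9 m[φ3→N] = [30, 34]
r9 m[φ4→S] = [2, 0]
r9 m[φ4→P] = [50, 46]
r9 m[φ5→M] = [45, 51]
r9 m[φ5→G] = [14, 16]
r9 m[φ6→N] = [37, 35]
r9 m[φ6→G] = [32, 30]
r9 m[φ7→S] = [33, 33]
r9 m[φ7→G] = [34, 30]
r9 m[Q→φ0] = [18, 21]
r9 m[Q→φ1] = [21, 22]
r9 m[M→φ1] = [28, 34]
r9 m[M→φ5] = [13, 12]
r9 m[S→φ2] = [37, 39]
r9 m[S→φ3] = [28, 28]
r9 m[S→φ4] = [44, 50]
r9 m[S→φ7] = [29, 33]
r9 m[N→φ3] = [26, 24]
r9 m[N→φ6] = [25, 29]
r9 m[R→φ0] = [27, 35]
r9 m[R→φ2] = [14, 9]
r9 m[G→φ5] = [48, 42]
r9 m[G→φ6] = [34, 32]
r9 m[G→φ7] = [32, 32]
r9 m[P→φ4] = [0, 0]

message @ round 9 = [13, 12]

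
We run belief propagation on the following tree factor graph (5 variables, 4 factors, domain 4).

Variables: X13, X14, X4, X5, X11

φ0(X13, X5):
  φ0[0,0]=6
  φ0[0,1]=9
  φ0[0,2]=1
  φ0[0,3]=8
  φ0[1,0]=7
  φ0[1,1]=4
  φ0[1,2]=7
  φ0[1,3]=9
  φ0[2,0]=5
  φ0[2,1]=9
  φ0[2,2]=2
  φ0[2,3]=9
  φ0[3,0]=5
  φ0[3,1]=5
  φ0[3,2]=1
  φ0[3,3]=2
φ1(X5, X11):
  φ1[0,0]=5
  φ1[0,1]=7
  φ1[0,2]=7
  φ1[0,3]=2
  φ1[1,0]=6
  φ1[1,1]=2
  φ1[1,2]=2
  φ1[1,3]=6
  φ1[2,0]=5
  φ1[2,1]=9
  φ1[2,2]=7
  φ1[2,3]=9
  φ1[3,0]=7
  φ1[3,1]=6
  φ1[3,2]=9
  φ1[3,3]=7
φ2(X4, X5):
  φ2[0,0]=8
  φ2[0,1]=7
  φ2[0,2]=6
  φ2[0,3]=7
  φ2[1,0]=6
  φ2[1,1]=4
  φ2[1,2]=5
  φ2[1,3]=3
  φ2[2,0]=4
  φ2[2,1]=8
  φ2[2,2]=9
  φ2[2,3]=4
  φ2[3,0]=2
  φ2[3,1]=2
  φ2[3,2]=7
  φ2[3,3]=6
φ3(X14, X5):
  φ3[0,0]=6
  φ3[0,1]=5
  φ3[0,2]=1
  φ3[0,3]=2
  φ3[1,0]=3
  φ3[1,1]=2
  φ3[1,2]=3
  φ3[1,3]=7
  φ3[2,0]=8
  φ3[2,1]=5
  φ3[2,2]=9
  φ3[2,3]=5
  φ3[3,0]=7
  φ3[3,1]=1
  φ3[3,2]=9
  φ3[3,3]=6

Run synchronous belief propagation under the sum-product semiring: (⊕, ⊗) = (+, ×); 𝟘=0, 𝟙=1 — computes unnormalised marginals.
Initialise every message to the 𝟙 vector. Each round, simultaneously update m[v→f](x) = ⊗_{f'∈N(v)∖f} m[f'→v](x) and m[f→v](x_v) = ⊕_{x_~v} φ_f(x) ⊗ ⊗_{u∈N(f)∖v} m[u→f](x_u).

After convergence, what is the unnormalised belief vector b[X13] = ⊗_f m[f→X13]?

init: all messages = 𝟙 over 4 values
r1 m[φ0→X13] = [24, 27, 25, 13]
r1 m[φ0→X5] = [23, 27, 11, 28]
r1 m[φ1→X5] = [21, 16, 30, 29]
r1 m[φ1→X11] = [23, 24, 25, 24]
r1 m[φ2→X4] = [28, 18, 25, 17]
r1 m[φ2→X5] = [20, 21, 27, 20]
r1 m[φ3→X14] = [14, 15, 27, 23]
r1 m[φ3→X5] = [24, 13, 22, 20]
r1 m[X13→φ0] = [1, 1, 1, 1]
r1 m[X14→φ3] = [1, 1, 1, 1]
r1 m[X4→φ2] = [1, 1, 1, 1]
r1 m[X5→φ0] = [1, 1, 1, 1]
r1 m[X5→φ1] = [1, 1, 1, 1]
r1 m[X5→φ2] = [1, 1, 1, 1]
r1 m[X5→φ3] = [1, 1, 1, 1]
r1 m[X11→φ1] = [1, 1, 1, 1]
r2 m[φ0→X13] = [24, 27, 25, 13]
r2 m[φ0→X5] = [23, 27, 11, 28]
r2 m[φ1→X5] = [21, 16, 30, 29]
r2 m[φ1→X11] = [23, 24, 25, 24]
r2 m[φ2→X4] = [28, 18, 25, 17]
r2 m[φ2→X5] = [20, 21, 27, 20]
r2 m[φ3→X14] = [14, 15, 27, 23]
r2 m[φ3→X5] = [24, 13, 22, 20]
r2 m[X13→φ0] = [1, 1, 1, 1]
r2 m[X14→φ3] = [1, 1, 1, 1]
r2 m[X4→φ2] = [1, 1, 1, 1]
r2 m[X5→φ0] = [10080, 4368, 17820, 11600]
r2 m[X5→φ1] = [11040, 7371, 6534, 11200]
r2 m[X5→φ2] = [11592, 5616, 7260, 16240]
r2 m[X5→φ3] = [9660, 9072, 8910, 16240]
r2 m[X11→φ1] = [1, 1, 1, 1]
r3 m[φ0→X13] = [210412, 317172, 229752, 113260]
r3 m[φ0→X5] = [23, 27, 11, 28]
r3 m[φ1→X5] = [21, 16, 30, 29]
r3 m[φ1→X11] = [210496, 218028, 238560, 203512]
r3 m[φ2→X4] = [289288, 177036, 221596, 182676]
r3 m[φ2→X5] = [20, 21, 27, 20]
r3 m[φ3→X14] = [144710, 187534, 284030, 254322]
r3 m[φ3→X5] = [24, 13, 22, 20]
r3 m[X13→φ0] = [1, 1, 1, 1]
r3 m[X14→φ3] = [1, 1, 1, 1]
r3 m[X4→φ2] = [1, 1, 1, 1]
r3 m[X5→φ0] = [10080, 4368, 17820, 11600]
r3 m[X5→φ1] = [11040, 7371, 6534, 11200]
r3 m[X5→φ2] = [11592, 5616, 7260, 16240]
r3 m[X5→φ3] = [9660, 9072, 8910, 16240]
r3 m[X11→φ1] = [1, 1, 1, 1]
r4 m[φ0→X13] = [210412, 317172, 229752, 113260]
r4 m[φ0→X5] = [23, 27, 11, 28]
r4 m[φ1→X5] = [21, 16, 30, 29]
r4 m[φ1→X11] = [210496, 218028, 238560, 203512]
r4 m[φ2→X4] = [289288, 177036, 221596, 182676]
r4 m[φ2→X5] = [20, 21, 27, 20]
r4 m[φ3→X14] = [144710, 187534, 284030, 254322]
r4 m[φ3→X5] = [24, 13, 22, 20]
r4 m[X13→φ0] = [1, 1, 1, 1]
r4 m[X14→φ3] = [1, 1, 1, 1]
r4 m[X4→φ2] = [1, 1, 1, 1]
r4 m[X5→φ0] = [10080, 4368, 17820, 11600]
r4 m[X5→φ1] = [11040, 7371, 6534, 11200]
r4 m[X5→φ2] = [11592, 5616, 7260, 16240]
r4 m[X5→φ3] = [9660, 9072, 8910, 16240]
r4 m[X11→φ1] = [1, 1, 1, 1]
fixed point reached at round 4
b[X13] = ⊗ incoming = [210412, 317172, 229752, 113260]

b[X13] = [210412, 317172, 229752, 113260]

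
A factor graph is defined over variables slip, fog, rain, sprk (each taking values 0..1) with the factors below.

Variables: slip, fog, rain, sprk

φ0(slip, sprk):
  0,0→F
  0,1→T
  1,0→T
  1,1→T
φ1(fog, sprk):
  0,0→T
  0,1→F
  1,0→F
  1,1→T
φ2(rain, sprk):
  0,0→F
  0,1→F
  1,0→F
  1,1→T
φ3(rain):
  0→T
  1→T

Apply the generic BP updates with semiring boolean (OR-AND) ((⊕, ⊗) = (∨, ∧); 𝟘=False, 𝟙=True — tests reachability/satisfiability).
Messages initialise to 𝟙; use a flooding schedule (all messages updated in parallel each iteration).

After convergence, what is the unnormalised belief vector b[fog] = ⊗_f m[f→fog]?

init: all messages = 𝟙 over 2 values
r1 m[φ0→slip] = [T, T]
r1 m[φ0→sprk] = [T, T]
r1 m[φ1→fog] = [T, T]
r1 m[φ1→sprk] = [T, T]
r1 m[φ2→rain] = [F, T]
r1 m[φ2→sprk] = [F, T]
r1 m[φ3→rain] = [T, T]
r1 m[slip→φ0] = [T, T]
r1 m[fog→φ1] = [T, T]
r1 m[rain→φ2] = [T, T]
r1 m[rain→φ3] = [T, T]
r1 m[sprk→φ0] = [T, T]
r1 m[sprk→φ1] = [T, T]
r1 m[sprk→φ2] = [T, T]
r2 m[φ0→slip] = [T, T]
r2 m[φ0→sprk] = [T, T]
r2 m[φ1→fog] = [T, T]
r2 m[φ1→sprk] = [T, T]
r2 m[φ2→rain] = [F, T]
r2 m[φ2→sprk] = [F, T]
r2 m[φ3→rain] = [T, T]
r2 m[slip→φ0] = [T, T]
r2 m[fog→φ1] = [T, T]
r2 m[rain→φ2] = [T, T]
r2 m[rain→φ3] = [F, T]
r2 m[sprk→φ0] = [F, T]
r2 m[sprk→φ1] = [F, T]
r2 m[sprk→φ2] = [T, T]
r3 m[φ0→slip] = [T, T]
r3 m[φ0→sprk] = [T, T]
r3 m[φ1→fog] = [F, T]
r3 m[φ1→sprk] = [T, T]
r3 m[φ2→rain] = [F, T]
r3 m[φ2→sprk] = [F, T]
r3 m[φ3→rain] = [T, T]
r3 m[slip→φ0] = [T, T]
r3 m[fog→φ1] = [T, T]
r3 m[rain→φ2] = [T, T]
r3 m[rain→φ3] = [F, T]
r3 m[sprk→φ0] = [F, T]
r3 m[sprk→φ1] = [F, T]
r3 m[sprk→φ2] = [T, T]
r4 m[φ0→slip] = [T, T]
r4 m[φ0→sprk] = [T, T]
r4 m[φ1→fog] = [F, T]
r4 m[φ1→sprk] = [T, T]
r4 m[φ2→rain] = [F, T]
r4 m[φ2→sprk] = [F, T]
r4 m[φ3→rain] = [T, T]
r4 m[slip→φ0] = [T, T]
r4 m[fog→φ1] = [T, T]
r4 m[rain→φ2] = [T, T]
r4 m[rain→φ3] = [F, T]
r4 m[sprk→φ0] = [F, T]
r4 m[sprk→φ1] = [F, T]
r4 m[sprk→φ2] = [T, T]
fixed point reached at round 4
b[fog] = ⊗ incoming = [F, T]

b[fog] = [F, T]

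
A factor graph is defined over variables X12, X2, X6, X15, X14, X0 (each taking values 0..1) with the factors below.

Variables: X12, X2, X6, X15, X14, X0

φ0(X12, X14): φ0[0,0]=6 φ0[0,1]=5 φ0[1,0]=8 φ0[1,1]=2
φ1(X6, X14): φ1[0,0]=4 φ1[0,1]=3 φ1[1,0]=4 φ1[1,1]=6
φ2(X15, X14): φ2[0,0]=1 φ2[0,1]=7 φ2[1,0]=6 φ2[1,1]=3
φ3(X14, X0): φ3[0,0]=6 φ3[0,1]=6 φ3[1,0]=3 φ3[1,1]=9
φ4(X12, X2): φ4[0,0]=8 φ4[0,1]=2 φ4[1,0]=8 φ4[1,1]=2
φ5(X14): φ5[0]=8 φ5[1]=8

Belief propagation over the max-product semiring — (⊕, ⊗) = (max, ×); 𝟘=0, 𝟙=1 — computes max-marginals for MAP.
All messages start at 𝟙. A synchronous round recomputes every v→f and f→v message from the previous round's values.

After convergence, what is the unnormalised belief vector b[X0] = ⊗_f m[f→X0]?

b[X0] = [73728, 120960]

init: all messages = 𝟙 over 2 values
r1 m[φ0→X12] = [6, 8]
r1 m[φ0→X14] = [8, 5]
r1 m[φ1→X6] = [4, 6]
r1 m[φ1→X14] = [4, 6]
r1 m[φ2→X15] = [7, 6]
r1 m[φ2→X14] = [6, 7]
r1 m[φ3→X14] = [6, 9]
r1 m[φ3→X0] = [6, 9]
r1 m[φ4→X12] = [8, 8]
r1 m[φ4→X2] = [8, 2]
r1 m[φ5→X14] = [8, 8]
r1 m[X12→φ0] = [1, 1]
r1 m[X12→φ4] = [1, 1]
r1 m[X2→φ4] = [1, 1]
r1 m[X6→φ1] = [1, 1]
r1 m[X15→φ2] = [1, 1]
r1 m[X14→φ0] = [1, 1]
r1 m[X14→φ1] = [1, 1]
r1 m[X14→φ2] = [1, 1]
r1 m[X14→φ3] = [1, 1]
r1 m[X14→φ5] = [1, 1]
r1 m[X0→φ3] = [1, 1]
r2 m[φ0→X12] = [6, 8]
r2 m[φ0→X14] = [8, 5]
r2 m[φ1→X6] = [4, 6]
r2 m[φ1→X14] = [4, 6]
r2 m[φ2→X15] = [7, 6]
r2 m[φ2→X14] = [6, 7]
r2 m[φ3→X14] = [6, 9]
r2 m[φ3→X0] = [6, 9]
r2 m[φ4→X12] = [8, 8]
r2 m[φ4→X2] = [8, 2]
r2 m[φ5→X14] = [8, 8]
r2 m[X12→φ0] = [8, 8]
r2 m[X12→φ4] = [6, 8]
r2 m[X2→φ4] = [1, 1]
r2 m[X6→φ1] = [1, 1]
r2 m[X15→φ2] = [1, 1]
r2 m[X14→φ0] = [1152, 3024]
r2 m[X14→φ1] = [2304, 2520]
r2 m[X14→φ2] = [1536, 2160]
r2 m[X14→φ3] = [1536, 1680]
r2 m[X14→φ5] = [1152, 1890]
r2 m[X0→φ3] = [1, 1]
r3 m[φ0→X12] = [15120, 9216]
r3 m[φ0→X14] = [64, 40]
r3 m[φ1→X6] = [9216, 15120]
r3 m[φ1→X14] = [4, 6]
r3 m[φ2→X15] = [15120, 9216]
r3 m[φ2→X14] = [6, 7]
r3 m[φ3→X14] = [6, 9]
r3 m[φ3→X0] = [9216, 15120]
r3 m[φ4→X12] = [8, 8]
r3 m[φ4→X2] = [64, 16]
r3 m[φ5→X14] = [8, 8]
r3 m[X12→φ0] = [8, 8]
r3 m[X12→φ4] = [6, 8]
r3 m[X2→φ4] = [1, 1]
r3 m[X6→φ1] = [1, 1]
r3 m[X15→φ2] = [1, 1]
r3 m[X14→φ0] = [1152, 3024]
r3 m[X14→φ1] = [2304, 2520]
r3 m[X14→φ2] = [1536, 2160]
r3 m[X14→φ3] = [1536, 1680]
r3 m[X14→φ5] = [1152, 1890]
r3 m[X0→φ3] = [1, 1]
r4 m[φ0→X12] = [15120, 9216]
r4 m[φ0→X14] = [64, 40]
r4 m[φ1→X6] = [9216, 15120]
r4 m[φ1→X14] = [4, 6]
r4 m[φ2→X15] = [15120, 9216]
r4 m[φ2→X14] = [6, 7]
r4 m[φ3→X14] = [6, 9]
r4 m[φ3→X0] = [9216, 15120]
r4 m[φ4→X12] = [8, 8]
r4 m[φ4→X2] = [64, 16]
r4 m[φ5→X14] = [8, 8]
r4 m[X12→φ0] = [8, 8]
r4 m[X12→φ4] = [15120, 9216]
r4 m[X2→φ4] = [1, 1]
r4 m[X6→φ1] = [1, 1]
r4 m[X15→φ2] = [1, 1]
r4 m[X14→φ0] = [1152, 3024]
r4 m[X14→φ1] = [18432, 20160]
r4 m[X14→φ2] = [12288, 17280]
r4 m[X14→φ3] = [12288, 13440]
r4 m[X14→φ5] = [9216, 15120]
r4 m[X0→φ3] = [1, 1]
r5 m[φ0→X12] = [15120, 9216]
r5 m[φ0→X14] = [64, 40]
r5 m[φ1→X6] = [73728, 120960]
r5 m[φ1→X14] = [4, 6]
r5 m[φ2→X15] = [120960, 73728]
r5 m[φ2→X14] = [6, 7]
r5 m[φ3→X14] = [6, 9]
r5 m[φ3→X0] = [73728, 120960]
r5 m[φ4→X12] = [8, 8]
r5 m[φ4→X2] = [120960, 30240]
r5 m[φ5→X14] = [8, 8]
r5 m[X12→φ0] = [8, 8]
r5 m[X12→φ4] = [15120, 9216]
r5 m[X2→φ4] = [1, 1]
r5 m[X6→φ1] = [1, 1]
r5 m[X15→φ2] = [1, 1]
r5 m[X14→φ0] = [1152, 3024]
r5 m[X14→φ1] = [18432, 20160]
r5 m[X14→φ2] = [12288, 17280]
r5 m[X14→φ3] = [12288, 13440]
r5 m[X14→φ5] = [9216, 15120]
r5 m[X0→φ3] = [1, 1]
r6 m[φ0→X12] = [15120, 9216]
r6 m[φ0→X14] = [64, 40]
r6 m[φ1→X6] = [73728, 120960]
r6 m[φ1→X14] = [4, 6]
r6 m[φ2→X15] = [120960, 73728]
r6 m[φ2→X14] = [6, 7]
r6 m[φ3→X14] = [6, 9]
r6 m[φ3→X0] = [73728, 120960]
r6 m[φ4→X12] = [8, 8]
r6 m[φ4→X2] = [120960, 30240]
r6 m[φ5→X14] = [8, 8]
r6 m[X12→φ0] = [8, 8]
r6 m[X12→φ4] = [15120, 9216]
r6 m[X2→φ4] = [1, 1]
r6 m[X6→φ1] = [1, 1]
r6 m[X15→φ2] = [1, 1]
r6 m[X14→φ0] = [1152, 3024]
r6 m[X14→φ1] = [18432, 20160]
r6 m[X14→φ2] = [12288, 17280]
r6 m[X14→φ3] = [12288, 13440]
r6 m[X14→φ5] = [9216, 15120]
r6 m[X0→φ3] = [1, 1]
fixed point reached at round 6
b[X0] = ⊗ incoming = [73728, 120960]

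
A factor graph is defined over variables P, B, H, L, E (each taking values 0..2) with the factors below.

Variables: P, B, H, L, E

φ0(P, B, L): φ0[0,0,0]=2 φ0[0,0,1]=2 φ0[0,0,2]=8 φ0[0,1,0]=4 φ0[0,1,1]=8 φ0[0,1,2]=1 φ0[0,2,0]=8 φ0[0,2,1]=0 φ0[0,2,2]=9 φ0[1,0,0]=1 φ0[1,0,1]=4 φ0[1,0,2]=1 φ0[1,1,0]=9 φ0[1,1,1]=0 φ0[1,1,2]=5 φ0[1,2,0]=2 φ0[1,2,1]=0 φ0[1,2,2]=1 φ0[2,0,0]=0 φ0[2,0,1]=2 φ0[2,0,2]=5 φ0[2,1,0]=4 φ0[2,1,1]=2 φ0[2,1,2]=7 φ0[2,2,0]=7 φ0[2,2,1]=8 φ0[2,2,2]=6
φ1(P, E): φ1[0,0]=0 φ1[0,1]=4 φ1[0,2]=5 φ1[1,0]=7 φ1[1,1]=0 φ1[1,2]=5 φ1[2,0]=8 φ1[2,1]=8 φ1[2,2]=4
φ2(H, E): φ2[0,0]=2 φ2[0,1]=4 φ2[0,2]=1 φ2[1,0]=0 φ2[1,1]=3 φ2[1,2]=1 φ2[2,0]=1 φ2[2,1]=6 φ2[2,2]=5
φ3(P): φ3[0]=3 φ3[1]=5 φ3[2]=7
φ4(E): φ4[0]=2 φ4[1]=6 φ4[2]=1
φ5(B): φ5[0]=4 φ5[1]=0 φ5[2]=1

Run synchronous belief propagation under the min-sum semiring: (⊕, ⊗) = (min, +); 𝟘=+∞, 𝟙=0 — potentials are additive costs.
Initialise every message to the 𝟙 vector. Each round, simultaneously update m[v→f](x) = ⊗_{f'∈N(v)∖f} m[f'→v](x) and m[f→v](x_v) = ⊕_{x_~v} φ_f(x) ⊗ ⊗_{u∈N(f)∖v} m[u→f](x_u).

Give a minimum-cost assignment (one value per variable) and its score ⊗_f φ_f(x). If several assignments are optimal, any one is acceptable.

init: all messages = 𝟙 over 3 values
r1 m[φ0→P] = [0, 0, 0]
r1 m[φ0→B] = [0, 0, 0]
r1 m[φ0→L] = [0, 0, 1]
r1 m[φ1→P] = [0, 0, 4]
r1 m[φ1→E] = [0, 0, 4]
r1 m[φ2→H] = [1, 0, 1]
r1 m[φ2→E] = [0, 3, 1]
r1 m[φ3→P] = [3, 5, 7]
r1 m[φ4→E] = [2, 6, 1]
r1 m[φ5→B] = [4, 0, 1]
r1 m[P→φ0] = [0, 0, 0]
r1 m[P→φ1] = [0, 0, 0]
r1 m[P→φ3] = [0, 0, 0]
r1 m[B→φ0] = [0, 0, 0]
r1 m[B→φ5] = [0, 0, 0]
r1 m[H→φ2] = [0, 0, 0]
r1 m[L→φ0] = [0, 0, 0]
r1 m[E→φ1] = [0, 0, 0]
r1 m[E→φ2] = [0, 0, 0]
r1 m[E→φ4] = [0, 0, 0]
r2 m[φ0→P] = [0, 0, 0]
r2 m[φ0→B] = [0, 0, 0]
r2 m[φ0→L] = [0, 0, 1]
r2 m[φ1→P] = [0, 0, 4]
r2 m[φ1→E] = [0, 0, 4]
r2 m[φ2→H] = [1, 0, 1]
r2 m[φ2→E] = [0, 3, 1]
r2 m[φ3→P] = [3, 5, 7]
r2 m[φ4→E] = [2, 6, 1]
r2 m[φ5→B] = [4, 0, 1]
r2 m[P→φ0] = [3, 5, 11]
r2 m[P→φ1] = [3, 5, 7]
r2 m[P→φ3] = [0, 0, 4]
r2 m[B→φ0] = [4, 0, 1]
r2 m[B→φ5] = [0, 0, 0]
r2 m[H→φ2] = [0, 0, 0]
r2 m[L→φ0] = [0, 0, 0]
r2 m[E→φ1] = [2, 9, 2]
r2 m[E→φ2] = [2, 6, 5]
r2 m[E→φ4] = [0, 3, 5]
r3 m[φ0→P] = [1, 0, 2]
r3 m[φ0→B] = [5, 4, 3]
r3 m[φ0→L] = [7, 4, 4]
r3 m[φ1→P] = [2, 7, 6]
r3 m[φ1→E] = [3, 5, 8]
r3 m[φ2→H] = [4, 2, 3]
r3 m[φ2→E] = [0, 3, 1]
r3 m[φ3→P] = [3, 5, 7]
r3 m[φ4→E] = [2, 6, 1]
r3 m[φ5→B] = [4, 0, 1]
r3 m[P→φ0] = [3, 5, 11]
r3 m[P→φ1] = [3, 5, 7]
r3 m[P→φ3] = [0, 0, 4]
r3 m[B→φ0] = [4, 0, 1]
r3 m[B→φ5] = [0, 0, 0]
r3 m[H→φ2] = [0, 0, 0]
r3 m[L→φ0] = [0, 0, 0]
r3 m[E→φ1] = [2, 9, 2]
r3 m[E→φ2] = [2, 6, 5]
r3 m[E→φ4] = [0, 3, 5]
r4 m[φ0→P] = [1, 0, 2]
r4 m[φ0→B] = [5, 4, 3]
r4 m[φ0→L] = [7, 4, 4]
r4 m[φ1→P] = [2, 7, 6]
r4 m[φ1→E] = [3, 5, 8]
r4 m[φ2→H] = [4, 2, 3]
r4 m[φ2→E] = [0, 3, 1]
r4 m[φ3→P] = [3, 5, 7]
r4 m[φ4→E] = [2, 6, 1]
r4 m[φ5→B] = [4, 0, 1]
r4 m[P→φ0] = [5, 12, 13]
r4 m[P→φ1] = [4, 5, 9]
r4 m[P→φ3] = [3, 7, 8]
r4 m[B→φ0] = [4, 0, 1]
r4 m[B→φ5] = [5, 4, 3]
r4 m[H→φ2] = [0, 0, 0]
r4 m[L→φ0] = [0, 0, 0]
r4 m[E→φ1] = [2, 9, 2]
r4 m[E→φ2] = [5, 11, 9]
r4 m[E→φ4] = [3, 8, 9]
r5 m[φ0→P] = [1, 0, 2]
r5 m[φ0→B] = [7, 6, 5]
r5 m[φ0→L] = [9, 6, 6]
r5 m[φ1→P] = [2, 7, 6]
r5 m[φ1→E] = [4, 5, 9]
r5 m[φ2→H] = [7, 5, 6]
r5 m[φ2→E] = [0, 3, 1]
r5 m[φ3→P] = [3, 5, 7]
r5 m[φ4→E] = [2, 6, 1]
r5 m[φ5→B] = [4, 0, 1]
r5 m[P→φ0] = [5, 12, 13]
r5 m[P→φ1] = [4, 5, 9]
r5 m[P→φ3] = [3, 7, 8]
r5 m[B→φ0] = [4, 0, 1]
r5 m[B→φ5] = [5, 4, 3]
r5 m[H→φ2] = [0, 0, 0]
r5 m[L→φ0] = [0, 0, 0]
r5 m[E→φ1] = [2, 9, 2]
r5 m[E→φ2] = [5, 11, 9]
r5 m[E→φ4] = [3, 8, 9]
r6 m[φ0→P] = [1, 0, 2]
r6 m[φ0→B] = [7, 6, 5]
r6 m[φ0→L] = [9, 6, 6]
r6 m[φ1→P] = [2, 7, 6]
r6 m[φ1→E] = [4, 5, 9]
r6 m[φ2→H] = [7, 5, 6]
r6 m[φ2→E] = [0, 3, 1]
r6 m[φ3→P] = [3, 5, 7]
r6 m[φ4→E] = [2, 6, 1]
r6 m[φ5→B] = [4, 0, 1]
r6 m[P→φ0] = [5, 12, 13]
r6 m[P→φ1] = [4, 5, 9]
r6 m[P→φ3] = [3, 7, 8]
r6 m[B→φ0] = [4, 0, 1]
r6 m[B→φ5] = [7, 6, 5]
r6 m[H→φ2] = [0, 0, 0]
r6 m[L→φ0] = [0, 0, 0]
r6 m[E→φ1] = [2, 9, 2]
r6 m[E→φ2] = [6, 11, 10]
r6 m[E→φ4] = [4, 8, 10]
r7 m[φ0→P] = [1, 0, 2]
r7 m[φ0→B] = [7, 6, 5]
r7 m[φ0→L] = [9, 6, 6]
r7 m[φ1→P] = [2, 7, 6]
r7 m[φ1→E] = [4, 5, 9]
r7 m[φ2→H] = [8, 6, 7]
r7 m[φ2→E] = [0, 3, 1]
r7 m[φ3→P] = [3, 5, 7]
r7 m[φ4→E] = [2, 6, 1]
r7 m[φ5→B] = [4, 0, 1]
r7 m[P→φ0] = [5, 12, 13]
r7 m[P→φ1] = [4, 5, 9]
r7 m[P→φ3] = [3, 7, 8]
r7 m[B→φ0] = [4, 0, 1]
r7 m[B→φ5] = [7, 6, 5]
r7 m[H→φ2] = [0, 0, 0]
r7 m[L→φ0] = [0, 0, 0]
r7 m[E→φ1] = [2, 9, 2]
r7 m[E→φ2] = [6, 11, 10]
r7 m[E→φ4] = [4, 8, 10]
r8 m[φ0→P] = [1, 0, 2]
r8 m[φ0→B] = [7, 6, 5]
r8 m[φ0→L] = [9, 6, 6]
r8 m[φ1→P] = [2, 7, 6]
r8 m[φ1→E] = [4, 5, 9]
r8 m[φ2→H] = [8, 6, 7]
r8 m[φ2→E] = [0, 3, 1]
r8 m[φ3→P] = [3, 5, 7]
r8 m[φ4→E] = [2, 6, 1]
r8 m[φ5→B] = [4, 0, 1]
r8 m[P→φ0] = [5, 12, 13]
r8 m[P→φ1] = [4, 5, 9]
r8 m[P→φ3] = [3, 7, 8]
r8 m[B→φ0] = [4, 0, 1]
r8 m[B→φ5] = [7, 6, 5]
r8 m[H→φ2] = [0, 0, 0]
r8 m[L→φ0] = [0, 0, 0]
r8 m[E→φ1] = [2, 9, 2]
r8 m[E→φ2] = [6, 11, 10]
r8 m[E→φ4] = [4, 8, 10]
fixed point reached at round 8
traceback from P: (P=0, B=1, H=1, L=2, E=0), score=6

assignment: (P=0, B=1, H=1, L=2, E=0); score = 6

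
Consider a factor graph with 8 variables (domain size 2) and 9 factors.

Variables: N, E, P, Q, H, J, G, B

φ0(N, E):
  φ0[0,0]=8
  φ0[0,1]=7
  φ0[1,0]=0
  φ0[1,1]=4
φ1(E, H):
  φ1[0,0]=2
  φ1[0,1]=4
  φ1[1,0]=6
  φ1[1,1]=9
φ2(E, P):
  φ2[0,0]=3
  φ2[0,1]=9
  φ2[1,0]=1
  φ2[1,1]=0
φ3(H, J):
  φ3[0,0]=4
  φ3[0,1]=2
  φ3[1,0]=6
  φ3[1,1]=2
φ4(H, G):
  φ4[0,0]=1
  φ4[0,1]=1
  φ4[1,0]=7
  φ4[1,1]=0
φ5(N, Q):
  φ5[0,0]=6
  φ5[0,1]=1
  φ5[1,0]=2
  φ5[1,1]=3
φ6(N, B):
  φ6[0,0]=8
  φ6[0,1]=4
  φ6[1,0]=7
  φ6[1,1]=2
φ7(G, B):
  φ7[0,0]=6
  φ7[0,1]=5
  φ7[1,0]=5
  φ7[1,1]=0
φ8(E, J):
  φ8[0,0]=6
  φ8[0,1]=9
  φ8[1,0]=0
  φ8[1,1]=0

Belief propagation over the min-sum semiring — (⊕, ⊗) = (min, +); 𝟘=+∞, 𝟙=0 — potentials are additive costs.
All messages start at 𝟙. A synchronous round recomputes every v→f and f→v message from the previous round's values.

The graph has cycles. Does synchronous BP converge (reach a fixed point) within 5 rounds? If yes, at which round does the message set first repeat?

NOT CONVERGED within 5 rounds

init: all messages = 𝟙 over 2 values
r1 m[φ0→N] = [7, 0]
r1 m[φ0→E] = [0, 4]
r1 m[φ1→E] = [2, 6]
r1 m[φ1→H] = [2, 4]
r1 m[φ2→E] = [3, 0]
r1 m[φ2→P] = [1, 0]
r1 m[φ3→H] = [2, 2]
r1 m[φ3→J] = [4, 2]
r1 m[φ4→H] = [1, 0]
r1 m[φ4→G] = [1, 0]
r1 m[φ5→N] = [1, 2]
r1 m[φ5→Q] = [2, 1]
r1 m[φ6→N] = [4, 2]
r1 m[φ6→B] = [7, 2]
r1 m[φ7→G] = [5, 0]
r1 m[φ7→B] = [5, 0]
r1 m[φ8→E] = [6, 0]
r1 m[φ8→J] = [0, 0]
r1 m[N→φ0] = [0, 0]
r1 m[N→φ5] = [0, 0]
r1 m[N→φ6] = [0, 0]
r1 m[E→φ0] = [0, 0]
r1 m[E→φ1] = [0, 0]
r1 m[E→φ2] = [0, 0]
r1 m[E→φ8] = [0, 0]
r1 m[P→φ2] = [0, 0]
r1 m[Q→φ5] = [0, 0]
r1 m[H→φ1] = [0, 0]
r1 m[H→φ3] = [0, 0]
r1 m[H→φ4] = [0, 0]
r1 m[J→φ3] = [0, 0]
r1 m[J→φ8] = [0, 0]
r1 m[G→φ4] = [0, 0]
r1 m[G→φ7] = [0, 0]
r1 m[B→φ6] = [0, 0]
r1 m[B→φ7] = [0, 0]
r2 m[φ0→N] = [7, 0]
r2 m[φ0→E] = [0, 4]
r2 m[φ1→E] = [2, 6]
r2 m[φ1→H] = [2, 4]
r2 m[φ2→E] = [3, 0]
r2 m[φ2→P] = [1, 0]
r2 m[φ3→H] = [2, 2]
r2 m[φ3→J] = [4, 2]
r2 m[φ4→H] = [1, 0]
r2 m[φ4→G] = [1, 0]
r2 m[φ5→N] = [1, 2]
r2 m[φ5→Q] = [2, 1]
r2 m[φ6→N] = [4, 2]
r2 m[φ6→B] = [7, 2]
r2 m[φ7→G] = [5, 0]
r2 m[φ7→B] = [5, 0]
r2 m[φ8→E] = [6, 0]
r2 m[φ8→J] = [0, 0]
r2 m[N→φ0] = [5, 4]
r2 m[N→φ5] = [11, 2]
r2 m[N→φ6] = [8, 2]
r2 m[E→φ0] = [11, 6]
r2 m[E→φ1] = [9, 4]
r2 m[E→φ2] = [8, 10]
r2 m[E→φ8] = [5, 10]
r2 m[P→φ2] = [0, 0]
r2 m[Q→φ5] = [0, 0]
r2 m[H→φ1] = [3, 2]
r2 m[H→φ3] = [3, 4]
r2 m[H→φ4] = [4, 6]
r2 m[J→φ3] = [0, 0]
r2 m[J→φ8] = [4, 2]
r2 m[G→φ4] = [5, 0]
r2 m[G→φ7] = [1, 0]
r2 m[B→φ6] = [5, 0]
r2 m[B→φ7] = [7, 2]
r3 m[φ0→N] = [13, 10]
r3 m[φ0→E] = [4, 8]
r3 m[φ1→E] = [5, 9]
r3 m[φ1→H] = [10, 13]
r3 m[φ2→E] = [3, 0]
r3 m[φ2→P] = [11, 10]
r3 m[φ3→H] = [2, 2]
r3 m[φ3→J] = [7, 5]
r3 m[φ4→H] = [1, 0]
r3 m[φ4→G] = [5, 5]
r3 m[φ5→N] = [1, 2]
r3 m[φ5→Q] = [4, 5]
r3 m[φ6→N] = [4, 2]
r3 m[φ6→B] = [9, 4]
r3 m[φ7→G] = [7, 2]
r3 m[φ7→B] = [5, 0]
r3 m[φ8→E] = [10, 2]
r3 m[φ8→J] = [10, 10]
r3 m[N→φ0] = [5, 4]
r3 m[N→φ5] = [11, 2]
r3 m[N→φ6] = [8, 2]
r3 m[E→φ0] = [11, 6]
r3 m[E→φ1] = [9, 4]
r3 m[E→φ2] = [8, 10]
r3 m[E→φ8] = [5, 10]
r3 m[P→φ2] = [0, 0]
r3 m[Q→φ5] = [0, 0]
r3 m[H→φ1] = [3, 2]
r3 m[H→φ3] = [3, 4]
r3 m[H→φ4] = [4, 6]
r3 m[J→φ3] = [0, 0]
r3 m[J→φ8] = [4, 2]
r3 m[G→φ4] = [5, 0]
r3 m[G→φ7] = [1, 0]
r3 m[B→φ6] = [5, 0]
r3 m[B→φ7] = [7, 2]
r4 m[φ0→N] = [13, 10]
r4 m[φ0→E] = [4, 8]
r4 m[φ1→E] = [5, 9]
r4 m[φ1→H] = [10, 13]
r4 m[φ2→E] = [3, 0]
r4 m[φ2→P] = [11, 10]
r4 m[φ3→H] = [2, 2]
r4 m[φ3→J] = [7, 5]
r4 m[φ4→H] = [1, 0]
r4 m[φ4→G] = [5, 5]
r4 m[φ5→N] = [1, 2]
r4 m[φ5→Q] = [4, 5]
r4 m[φ6→N] = [4, 2]
r4 m[φ6→B] = [9, 4]
r4 m[φ7→G] = [7, 2]
r4 m[φ7→B] = [5, 0]
r4 m[φ8→E] = [10, 2]
r4 m[φ8→J] = [10, 10]
r4 m[N→φ0] = [5, 4]
r4 m[N→φ5] = [17, 12]
r4 m[N→φ6] = [14, 12]
r4 m[E→φ0] = [18, 11]
r4 m[E→φ1] = [17, 10]
r4 m[E→φ2] = [19, 19]
r4 m[E→φ8] = [12, 17]
r4 m[P→φ2] = [0, 0]
r4 m[Q→φ5] = [0, 0]
r4 m[H→φ1] = [3, 2]
r4 m[H→φ3] = [11, 13]
r4 m[H→φ4] = [12, 15]
r4 m[J→φ3] = [10, 10]
r4 m[J→φ8] = [7, 5]
r4 m[G→φ4] = [7, 2]
r4 m[G→φ7] = [5, 5]
r4 m[B→φ6] = [5, 0]
r4 m[B→φ7] = [9, 4]
r5 m[φ0→N] = [18, 15]
r5 m[φ0→E] = [4, 8]
r5 m[φ1→E] = [5, 9]
r5 m[φ1→H] = [16, 19]
r5 m[φ2→E] = [3, 0]
r5 m[φ2→P] = [20, 19]
r5 m[φ3→H] = [12, 12]
r5 m[φ3→J] = [15, 13]
r5 m[φ4→H] = [3, 2]
r5 m[φ4→G] = [13, 13]
r5 m[φ5→N] = [1, 2]
r5 m[φ5→Q] = [14, 15]
r5 m[φ6→N] = [4, 2]
r5 m[φ6→B] = [19, 14]
r5 m[φ7→G] = [9, 4]
r5 m[φ7→B] = [10, 5]
r5 m[φ8→E] = [13, 5]
r5 m[φ8→J] = [17, 17]
r5 m[N→φ0] = [5, 4]
r5 m[N→φ5] = [17, 12]
r5 m[N→φ6] = [14, 12]
r5 m[E→φ0] = [18, 11]
r5 m[E→φ1] = [17, 10]
r5 m[E→φ2] = [19, 19]
r5 m[E→φ8] = [12, 17]
r5 m[P→φ2] = [0, 0]
r5 m[Q→φ5] = [0, 0]
r5 m[H→φ1] = [3, 2]
r5 m[H→φ3] = [11, 13]
r5 m[H→φ4] = [12, 15]
r5 m[J→φ3] = [10, 10]
r5 m[J→φ8] = [7, 5]
r5 m[G→φ4] = [7, 2]
r5 m[G→φ7] = [5, 5]
r5 m[B→φ6] = [5, 0]
r5 m[B→φ7] = [9, 4]
no fixed point within 5 rounds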